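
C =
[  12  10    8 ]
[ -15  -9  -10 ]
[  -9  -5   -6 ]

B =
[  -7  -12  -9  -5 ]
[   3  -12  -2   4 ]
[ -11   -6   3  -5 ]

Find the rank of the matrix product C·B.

First compute CB:
[[-142, -312, -104, -60],
 [188, 348, 123,  89],
 [114, 204,  73,  55]]
Now row reduce the product.
R2 ← R2 + (94/71)·R1: [0, -4620/71, -1043/71, 679/71]
R3 ← R3 + (57/71)·R1: [0, -3300/71, -745/71, 485/71]
R3 ← R3 − (5/7)·R2: [0, 0, 0, 0]
2 nonzero rows, so rank(CB) = 2.

2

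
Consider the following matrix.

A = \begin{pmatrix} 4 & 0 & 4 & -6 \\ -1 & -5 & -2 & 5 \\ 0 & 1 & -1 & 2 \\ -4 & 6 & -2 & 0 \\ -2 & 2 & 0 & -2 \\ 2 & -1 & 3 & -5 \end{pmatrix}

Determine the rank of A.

Row reduce to echelon form.
R2 ← R2 + (1/4)·R1: [0, -5, -1, 7/2]
R4 ← R4 + R1: [0, 6, 2, -6]
R5 ← R5 + (1/2)·R1: [0, 2, 2, -5]
R6 ← R6 − (1/2)·R1: [0, -1, 1, -2]
R3 ← R3 + (1/5)·R2: [0, 0, -6/5, 27/10]
R4 ← R4 + (6/5)·R2: [0, 0, 4/5, -9/5]
R5 ← R5 + (2/5)·R2: [0, 0, 8/5, -18/5]
R6 ← R6 − (1/5)·R2: [0, 0, 6/5, -27/10]
R4 ← R4 + (2/3)·R3: [0, 0, 0, 0]
R5 ← R5 + (4/3)·R3: [0, 0, 0, 0]
R6 ← R6 + R3: [0, 0, 0, 0]
Echelon form has 3 nonzero rows, so rank(A) = 3.

3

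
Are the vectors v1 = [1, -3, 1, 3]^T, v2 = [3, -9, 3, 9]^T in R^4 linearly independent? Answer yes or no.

Form the matrix with these vectors as rows and row reduce.
R2 ← R2 − (3)·R1: [0, 0, 0, 0]
1 nonzero row, so the 2 vectors span a space of dimension 1.
Since 1 < 2, the vectors are linearly dependent.

no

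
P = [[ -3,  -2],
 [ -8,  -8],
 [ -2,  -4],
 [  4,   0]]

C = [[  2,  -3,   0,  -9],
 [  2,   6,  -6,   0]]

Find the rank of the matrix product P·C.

First compute PC:
[[-10,  -3,  12,  27],
 [-32, -24,  48,  72],
 [-12, -18,  24,  18],
 [  8, -12,   0, -36]]
Now row reduce the product.
R2 ← R2 − (16/5)·R1: [0, -72/5, 48/5, -72/5]
R3 ← R3 − (6/5)·R1: [0, -72/5, 48/5, -72/5]
R4 ← R4 + (4/5)·R1: [0, -72/5, 48/5, -72/5]
R3 ← R3 − R2: [0, 0, 0, 0]
R4 ← R4 − R2: [0, 0, 0, 0]
2 nonzero rows, so rank(PC) = 2.

2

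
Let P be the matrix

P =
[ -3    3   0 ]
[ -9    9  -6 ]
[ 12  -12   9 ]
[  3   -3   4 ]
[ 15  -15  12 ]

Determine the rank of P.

Row reduce to echelon form.
R2 ← R2 − (3)·R1: [0, 0, -6]
R3 ← R3 + (4)·R1: [0, 0, 9]
R4 ← R4 + R1: [0, 0, 4]
R5 ← R5 + (5)·R1: [0, 0, 12]
R3 ← R3 + (3/2)·R2: [0, 0, 0]
R4 ← R4 + (2/3)·R2: [0, 0, 0]
R5 ← R5 + (2)·R2: [0, 0, 0]
Echelon form has 2 nonzero rows, so rank(P) = 2.

2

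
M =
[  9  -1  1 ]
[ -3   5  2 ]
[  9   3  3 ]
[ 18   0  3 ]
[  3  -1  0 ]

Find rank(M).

2

Row reduce to echelon form.
R2 ← R2 + (1/3)·R1: [0, 14/3, 7/3]
R3 ← R3 − R1: [0, 4, 2]
R4 ← R4 − (2)·R1: [0, 2, 1]
R5 ← R5 − (1/3)·R1: [0, -2/3, -1/3]
R3 ← R3 − (6/7)·R2: [0, 0, 0]
R4 ← R4 − (3/7)·R2: [0, 0, 0]
R5 ← R5 + (1/7)·R2: [0, 0, 0]
Echelon form has 2 nonzero rows, so rank(M) = 2.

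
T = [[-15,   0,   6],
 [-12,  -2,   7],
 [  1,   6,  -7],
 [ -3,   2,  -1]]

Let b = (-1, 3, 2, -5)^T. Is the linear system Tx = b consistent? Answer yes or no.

no

Row reduce the augmented matrix [T | b].
R2 ← R2 − (4/5)·R1: [0, -2, 11/5, 19/5]
R3 ← R3 + (1/15)·R1: [0, 6, -33/5, 29/15]
R4 ← R4 − (1/5)·R1: [0, 2, -11/5, -24/5]
R3 ← R3 + (3)·R2: [0, 0, 0, 40/3]
R4 ← R4 + R2: [0, 0, 0, -1]
R4 ← R4 + (3/40)·R3: [0, 0, 0, 0]
The echelon form has 3 nonzero rows; the last pivot sits in the augmented column, so rank(T) = 2 but rank([T|b]) = 3.
Since the ranks differ, the system is inconsistent.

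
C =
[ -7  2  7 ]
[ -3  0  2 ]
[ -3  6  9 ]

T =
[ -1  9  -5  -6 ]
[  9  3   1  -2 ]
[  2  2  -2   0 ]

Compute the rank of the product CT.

2

First compute CT:
[[ 39, -43,  23,  38],
 [  7, -23,  11,  18],
 [ 75,   9,   3,   6]]
Now row reduce the product.
R2 ← R2 − (7/39)·R1: [0, -596/39, 268/39, 436/39]
R3 ← R3 − (25/13)·R1: [0, 1192/13, -536/13, -872/13]
R3 ← R3 + (6)·R2: [0, 0, 0, 0]
2 nonzero rows, so rank(CT) = 2.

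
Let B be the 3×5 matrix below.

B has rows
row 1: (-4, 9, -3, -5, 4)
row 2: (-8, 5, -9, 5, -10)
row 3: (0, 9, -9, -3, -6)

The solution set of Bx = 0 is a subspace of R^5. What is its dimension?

2

Row reduce to echelon form.
R2 ← R2 − (2)·R1: [0, -13, -3, 15, -18]
R3 ← R3 + (9/13)·R2: [0, 0, -144/13, 96/13, -240/13]
3 nonzero rows, so rank(B) = 3.
B has 5 columns; by rank–nullity, nullity = 5 − 3 = 2.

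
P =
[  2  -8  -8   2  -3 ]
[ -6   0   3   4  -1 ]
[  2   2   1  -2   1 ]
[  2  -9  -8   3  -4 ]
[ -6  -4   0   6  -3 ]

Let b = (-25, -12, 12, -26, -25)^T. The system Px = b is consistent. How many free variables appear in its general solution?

2

Row reduce the augmented matrix [P | b].
R2 ← R2 + (3)·R1: [0, -24, -21, 10, -10, -87]
R3 ← R3 − R1: [0, 10, 9, -4, 4, 37]
R4 ← R4 − R1: [0, -1, 0, 1, -1, -1]
R5 ← R5 + (3)·R1: [0, -28, -24, 12, -12, -100]
R3 ← R3 + (5/12)·R2: [0, 0, 1/4, 1/6, -1/6, 3/4]
R4 ← R4 − (1/24)·R2: [0, 0, 7/8, 7/12, -7/12, 21/8]
R5 ← R5 − (7/6)·R2: [0, 0, 1/2, 1/3, -1/3, 3/2]
R4 ← R4 − (7/2)·R3: [0, 0, 0, 0, 0, 0]
R5 ← R5 − (2)·R3: [0, 0, 0, 0, 0, 0]
The echelon form has 3 nonzero rows, and every pivot lies in the first 5 columns, so rank(P) = rank([P|b]) = 3.
The system is consistent.
Free variables = (unknowns) − (rank) = 5 − 3 = 2.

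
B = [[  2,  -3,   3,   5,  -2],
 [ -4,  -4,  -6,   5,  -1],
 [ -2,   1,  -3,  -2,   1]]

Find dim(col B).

Row reduce to echelon form.
R2 ← R2 + (2)·R1: [0, -10, 0, 15, -5]
R3 ← R3 + R1: [0, -2, 0, 3, -1]
R3 ← R3 − (1/5)·R2: [0, 0, 0, 0, 0]
Echelon form has 2 nonzero rows, so rank(B) = 2.
The column space has dimension equal to the rank: 2.

2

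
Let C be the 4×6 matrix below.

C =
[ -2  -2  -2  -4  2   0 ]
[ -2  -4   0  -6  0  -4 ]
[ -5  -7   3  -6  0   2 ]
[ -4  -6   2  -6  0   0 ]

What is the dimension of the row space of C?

3

Row reduce to echelon form.
R2 ← R2 − R1: [0, -2, 2, -2, -2, -4]
R3 ← R3 − (5/2)·R1: [0, -2, 8, 4, -5, 2]
R4 ← R4 − (2)·R1: [0, -2, 6, 2, -4, 0]
R3 ← R3 − R2: [0, 0, 6, 6, -3, 6]
R4 ← R4 − R2: [0, 0, 4, 4, -2, 4]
R4 ← R4 − (2/3)·R3: [0, 0, 0, 0, 0, 0]
Echelon form has 3 nonzero rows, so rank(C) = 3.
The row space has dimension equal to the rank: 3.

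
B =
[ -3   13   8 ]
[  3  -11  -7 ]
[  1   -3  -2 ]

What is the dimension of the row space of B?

2

Row reduce to echelon form.
R2 ← R2 + R1: [0, 2, 1]
R3 ← R3 + (1/3)·R1: [0, 4/3, 2/3]
R3 ← R3 − (2/3)·R2: [0, 0, 0]
Echelon form has 2 nonzero rows, so rank(B) = 2.
The row space has dimension equal to the rank: 2.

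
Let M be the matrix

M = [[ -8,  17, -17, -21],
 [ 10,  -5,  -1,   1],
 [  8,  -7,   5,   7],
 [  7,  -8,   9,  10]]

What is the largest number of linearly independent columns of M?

Row reduce to echelon form.
R2 ← R2 + (5/4)·R1: [0, 65/4, -89/4, -101/4]
R3 ← R3 + R1: [0, 10, -12, -14]
R4 ← R4 + (7/8)·R1: [0, 55/8, -47/8, -67/8]
R3 ← R3 − (8/13)·R2: [0, 0, 22/13, 20/13]
R4 ← R4 − (11/26)·R2: [0, 0, 46/13, 30/13]
R4 ← R4 − (23/11)·R3: [0, 0, 0, -10/11]
Echelon form has 4 nonzero rows, so rank(M) = 4.
The rank gives the maximum number of linearly independent columns: 4.

4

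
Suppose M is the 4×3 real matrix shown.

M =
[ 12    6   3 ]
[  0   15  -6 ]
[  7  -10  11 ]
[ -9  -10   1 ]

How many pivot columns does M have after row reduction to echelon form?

Row reduce to echelon form.
R3 ← R3 − (7/12)·R1: [0, -27/2, 37/4]
R4 ← R4 + (3/4)·R1: [0, -11/2, 13/4]
R3 ← R3 + (9/10)·R2: [0, 0, 77/20]
R4 ← R4 + (11/30)·R2: [0, 0, 21/20]
R4 ← R4 − (3/11)·R3: [0, 0, 0]
Echelon form has 3 nonzero rows, so rank(M) = 3.
Each nonzero row contributes one pivot column: 3 pivot columns.

3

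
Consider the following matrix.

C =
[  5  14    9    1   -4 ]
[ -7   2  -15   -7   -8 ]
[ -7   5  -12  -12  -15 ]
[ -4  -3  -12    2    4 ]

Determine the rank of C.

Row reduce to echelon form.
R2 ← R2 + (7/5)·R1: [0, 108/5, -12/5, -28/5, -68/5]
R3 ← R3 + (7/5)·R1: [0, 123/5, 3/5, -53/5, -103/5]
R4 ← R4 + (4/5)·R1: [0, 41/5, -24/5, 14/5, 4/5]
R3 ← R3 − (41/36)·R2: [0, 0, 10/3, -38/9, -46/9]
R4 ← R4 − (41/108)·R2: [0, 0, -35/9, 133/27, 161/27]
R4 ← R4 + (7/6)·R3: [0, 0, 0, 0, 0]
Echelon form has 3 nonzero rows, so rank(C) = 3.

3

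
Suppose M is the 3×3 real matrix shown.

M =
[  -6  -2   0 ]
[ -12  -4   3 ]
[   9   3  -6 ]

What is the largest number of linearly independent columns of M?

Row reduce to echelon form.
R2 ← R2 − (2)·R1: [0, 0, 3]
R3 ← R3 + (3/2)·R1: [0, 0, -6]
R3 ← R3 + (2)·R2: [0, 0, 0]
Echelon form has 2 nonzero rows, so rank(M) = 2.
The rank gives the maximum number of linearly independent columns: 2.

2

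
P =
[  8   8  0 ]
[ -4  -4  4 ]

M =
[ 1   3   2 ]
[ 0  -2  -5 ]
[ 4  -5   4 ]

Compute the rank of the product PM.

2

First compute PM:
[[  8,   8, -24],
 [ 12, -24,  28]]
Now row reduce the product.
R2 ← R2 − (3/2)·R1: [0, -36, 64]
2 nonzero rows, so rank(PM) = 2.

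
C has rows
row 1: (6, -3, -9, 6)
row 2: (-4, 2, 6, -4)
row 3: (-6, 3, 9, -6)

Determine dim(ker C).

3

Row reduce to echelon form.
R2 ← R2 + (2/3)·R1: [0, 0, 0, 0]
R3 ← R3 + R1: [0, 0, 0, 0]
1 nonzero row, so rank(C) = 1.
C has 4 columns; by rank–nullity, nullity = 4 − 1 = 3.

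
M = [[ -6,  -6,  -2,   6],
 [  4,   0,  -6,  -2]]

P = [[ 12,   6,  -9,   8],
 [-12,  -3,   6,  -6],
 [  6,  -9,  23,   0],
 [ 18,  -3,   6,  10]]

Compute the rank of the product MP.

2

First compute MP:
[[ 96, -18,   8,  48],
 [-24,  84, -186,  12]]
Now row reduce the product.
R2 ← R2 + (1/4)·R1: [0, 159/2, -184, 24]
2 nonzero rows, so rank(MP) = 2.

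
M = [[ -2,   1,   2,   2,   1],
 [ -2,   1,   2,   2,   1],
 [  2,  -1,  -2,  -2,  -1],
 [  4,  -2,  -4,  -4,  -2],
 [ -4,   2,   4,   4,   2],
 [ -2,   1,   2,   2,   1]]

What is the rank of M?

1

Row reduce to echelon form.
R2 ← R2 − R1: [0, 0, 0, 0, 0]
R3 ← R3 + R1: [0, 0, 0, 0, 0]
R4 ← R4 + (2)·R1: [0, 0, 0, 0, 0]
R5 ← R5 − (2)·R1: [0, 0, 0, 0, 0]
R6 ← R6 − R1: [0, 0, 0, 0, 0]
Echelon form has 1 nonzero row, so rank(M) = 1.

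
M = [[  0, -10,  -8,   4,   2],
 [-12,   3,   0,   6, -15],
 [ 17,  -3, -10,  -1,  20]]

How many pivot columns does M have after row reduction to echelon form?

Row reduce to echelon form.
Swap R1 ↔ R2
R3 ← R3 + (17/12)·R1: [0, 5/4, -10, 15/2, -5/4]
R3 ← R3 + (1/8)·R2: [0, 0, -11, 8, -1]
Echelon form has 3 nonzero rows, so rank(M) = 3.
Each nonzero row contributes one pivot column: 3 pivot columns.

3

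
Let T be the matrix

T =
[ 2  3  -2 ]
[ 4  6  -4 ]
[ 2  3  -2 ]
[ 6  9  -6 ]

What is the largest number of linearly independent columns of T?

1

Row reduce to echelon form.
R2 ← R2 − (2)·R1: [0, 0, 0]
R3 ← R3 − R1: [0, 0, 0]
R4 ← R4 − (3)·R1: [0, 0, 0]
Echelon form has 1 nonzero row, so rank(T) = 1.
The rank gives the maximum number of linearly independent columns: 1.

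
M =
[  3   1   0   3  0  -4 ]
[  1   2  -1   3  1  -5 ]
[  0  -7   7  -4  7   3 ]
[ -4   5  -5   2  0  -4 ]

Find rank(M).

4

Row reduce to echelon form.
R2 ← R2 − (1/3)·R1: [0, 5/3, -1, 2, 1, -11/3]
R4 ← R4 + (4/3)·R1: [0, 19/3, -5, 6, 0, -28/3]
R3 ← R3 + (21/5)·R2: [0, 0, 14/5, 22/5, 56/5, -62/5]
R4 ← R4 − (19/5)·R2: [0, 0, -6/5, -8/5, -19/5, 23/5]
R4 ← R4 + (3/7)·R3: [0, 0, 0, 2/7, 1, -5/7]
Echelon form has 4 nonzero rows, so rank(M) = 4.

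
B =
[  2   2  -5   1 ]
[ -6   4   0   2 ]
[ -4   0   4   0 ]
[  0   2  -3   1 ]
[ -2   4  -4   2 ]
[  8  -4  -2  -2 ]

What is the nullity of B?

Row reduce to echelon form.
R2 ← R2 + (3)·R1: [0, 10, -15, 5]
R3 ← R3 + (2)·R1: [0, 4, -6, 2]
R5 ← R5 + R1: [0, 6, -9, 3]
R6 ← R6 − (4)·R1: [0, -12, 18, -6]
R3 ← R3 − (2/5)·R2: [0, 0, 0, 0]
R4 ← R4 − (1/5)·R2: [0, 0, 0, 0]
R5 ← R5 − (3/5)·R2: [0, 0, 0, 0]
R6 ← R6 + (6/5)·R2: [0, 0, 0, 0]
2 nonzero rows, so rank(B) = 2.
B has 4 columns; by rank–nullity, nullity = 4 − 2 = 2.

2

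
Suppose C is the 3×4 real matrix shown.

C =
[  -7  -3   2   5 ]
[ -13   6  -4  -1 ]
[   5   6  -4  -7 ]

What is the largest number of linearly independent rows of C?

Row reduce to echelon form.
R2 ← R2 − (13/7)·R1: [0, 81/7, -54/7, -72/7]
R3 ← R3 + (5/7)·R1: [0, 27/7, -18/7, -24/7]
R3 ← R3 − (1/3)·R2: [0, 0, 0, 0]
Echelon form has 2 nonzero rows, so rank(C) = 2.
The rank gives the maximum number of linearly independent rows: 2.

2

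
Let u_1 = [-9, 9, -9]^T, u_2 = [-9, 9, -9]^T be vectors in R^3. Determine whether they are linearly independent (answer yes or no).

no

Form the matrix with these vectors as rows and row reduce.
R2 ← R2 − R1: [0, 0, 0]
1 nonzero row, so the 2 vectors span a space of dimension 1.
Since 1 < 2, the vectors are linearly dependent.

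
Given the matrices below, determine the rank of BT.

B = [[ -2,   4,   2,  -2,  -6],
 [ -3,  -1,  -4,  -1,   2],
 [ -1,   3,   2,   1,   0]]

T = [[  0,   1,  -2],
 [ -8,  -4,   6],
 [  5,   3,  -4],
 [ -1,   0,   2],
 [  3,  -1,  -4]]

3

First compute BT:
[[-38,  -6,  40],
 [ -5, -13,   6],
 [-15,  -7,  14]]
Now row reduce the product.
R2 ← R2 − (5/38)·R1: [0, -232/19, 14/19]
R3 ← R3 − (15/38)·R1: [0, -88/19, -34/19]
R3 ← R3 − (11/29)·R2: [0, 0, -60/29]
3 nonzero rows, so rank(BT) = 3.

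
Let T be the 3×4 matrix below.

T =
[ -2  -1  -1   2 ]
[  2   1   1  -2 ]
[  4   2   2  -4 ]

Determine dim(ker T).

Row reduce to echelon form.
R2 ← R2 + R1: [0, 0, 0, 0]
R3 ← R3 + (2)·R1: [0, 0, 0, 0]
1 nonzero row, so rank(T) = 1.
T has 4 columns; by rank–nullity, nullity = 4 − 1 = 3.

3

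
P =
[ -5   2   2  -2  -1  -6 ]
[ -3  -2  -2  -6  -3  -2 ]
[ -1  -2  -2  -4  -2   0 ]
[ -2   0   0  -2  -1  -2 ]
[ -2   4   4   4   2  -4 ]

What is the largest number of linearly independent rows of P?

Row reduce to echelon form.
R2 ← R2 − (3/5)·R1: [0, -16/5, -16/5, -24/5, -12/5, 8/5]
R3 ← R3 − (1/5)·R1: [0, -12/5, -12/5, -18/5, -9/5, 6/5]
R4 ← R4 − (2/5)·R1: [0, -4/5, -4/5, -6/5, -3/5, 2/5]
R5 ← R5 − (2/5)·R1: [0, 16/5, 16/5, 24/5, 12/5, -8/5]
R3 ← R3 − (3/4)·R2: [0, 0, 0, 0, 0, 0]
R4 ← R4 − (1/4)·R2: [0, 0, 0, 0, 0, 0]
R5 ← R5 + R2: [0, 0, 0, 0, 0, 0]
Echelon form has 2 nonzero rows, so rank(P) = 2.
The rank gives the maximum number of linearly independent rows: 2.

2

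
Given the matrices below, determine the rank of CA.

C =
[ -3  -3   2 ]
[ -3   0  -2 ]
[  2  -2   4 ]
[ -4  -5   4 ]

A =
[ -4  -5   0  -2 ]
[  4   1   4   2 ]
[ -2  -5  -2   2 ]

First compute CA:
[[ -4,   2, -16,   4],
 [ 16,  25,   4,   2],
 [-24, -32, -16,   0],
 [-12,  -5, -28,   6]]
Now row reduce the product.
R2 ← R2 + (4)·R1: [0, 33, -60, 18]
R3 ← R3 − (6)·R1: [0, -44, 80, -24]
R4 ← R4 − (3)·R1: [0, -11, 20, -6]
R3 ← R3 + (4/3)·R2: [0, 0, 0, 0]
R4 ← R4 + (1/3)·R2: [0, 0, 0, 0]
2 nonzero rows, so rank(CA) = 2.

2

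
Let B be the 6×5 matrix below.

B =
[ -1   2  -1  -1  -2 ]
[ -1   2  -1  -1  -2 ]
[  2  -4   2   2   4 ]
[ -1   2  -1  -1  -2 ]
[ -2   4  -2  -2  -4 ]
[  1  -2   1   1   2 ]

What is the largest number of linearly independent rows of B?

Row reduce to echelon form.
R2 ← R2 − R1: [0, 0, 0, 0, 0]
R3 ← R3 + (2)·R1: [0, 0, 0, 0, 0]
R4 ← R4 − R1: [0, 0, 0, 0, 0]
R5 ← R5 − (2)·R1: [0, 0, 0, 0, 0]
R6 ← R6 + R1: [0, 0, 0, 0, 0]
Echelon form has 1 nonzero row, so rank(B) = 1.
The rank gives the maximum number of linearly independent rows: 1.

1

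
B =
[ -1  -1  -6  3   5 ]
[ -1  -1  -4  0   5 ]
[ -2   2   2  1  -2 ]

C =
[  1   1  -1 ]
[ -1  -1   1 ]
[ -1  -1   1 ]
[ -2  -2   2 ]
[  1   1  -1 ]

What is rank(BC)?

1

First compute BC:
[[  5,   5,  -5],
 [  9,   9,  -9],
 [-10, -10,  10]]
Now row reduce the product.
R2 ← R2 − (9/5)·R1: [0, 0, 0]
R3 ← R3 + (2)·R1: [0, 0, 0]
1 nonzero row, so rank(BC) = 1.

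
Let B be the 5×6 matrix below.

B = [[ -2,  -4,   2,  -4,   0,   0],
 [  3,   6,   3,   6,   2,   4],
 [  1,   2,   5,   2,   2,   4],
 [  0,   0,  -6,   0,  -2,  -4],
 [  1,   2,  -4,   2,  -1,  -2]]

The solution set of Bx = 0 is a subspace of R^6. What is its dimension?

Row reduce to echelon form.
R2 ← R2 + (3/2)·R1: [0, 0, 6, 0, 2, 4]
R3 ← R3 + (1/2)·R1: [0, 0, 6, 0, 2, 4]
R5 ← R5 + (1/2)·R1: [0, 0, -3, 0, -1, -2]
R3 ← R3 − R2: [0, 0, 0, 0, 0, 0]
R4 ← R4 + R2: [0, 0, 0, 0, 0, 0]
R5 ← R5 + (1/2)·R2: [0, 0, 0, 0, 0, 0]
2 nonzero rows, so rank(B) = 2.
B has 6 columns; by rank–nullity, nullity = 6 − 2 = 4.

4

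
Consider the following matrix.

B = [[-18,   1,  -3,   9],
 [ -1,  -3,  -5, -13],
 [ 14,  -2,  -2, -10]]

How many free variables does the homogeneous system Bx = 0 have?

Row reduce to echelon form.
R2 ← R2 − (1/18)·R1: [0, -55/18, -29/6, -27/2]
R3 ← R3 + (7/9)·R1: [0, -11/9, -13/3, -3]
R3 ← R3 − (2/5)·R2: [0, 0, -12/5, 12/5]
3 nonzero rows, so rank(B) = 3.
B has 4 columns; by rank–nullity, nullity = 4 − 3 = 1.

1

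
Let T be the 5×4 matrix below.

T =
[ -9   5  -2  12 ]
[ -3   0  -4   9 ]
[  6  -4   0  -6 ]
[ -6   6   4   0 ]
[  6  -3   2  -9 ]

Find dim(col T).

2

Row reduce to echelon form.
R2 ← R2 − (1/3)·R1: [0, -5/3, -10/3, 5]
R3 ← R3 + (2/3)·R1: [0, -2/3, -4/3, 2]
R4 ← R4 − (2/3)·R1: [0, 8/3, 16/3, -8]
R5 ← R5 + (2/3)·R1: [0, 1/3, 2/3, -1]
R3 ← R3 − (2/5)·R2: [0, 0, 0, 0]
R4 ← R4 + (8/5)·R2: [0, 0, 0, 0]
R5 ← R5 + (1/5)·R2: [0, 0, 0, 0]
Echelon form has 2 nonzero rows, so rank(T) = 2.
The column space has dimension equal to the rank: 2.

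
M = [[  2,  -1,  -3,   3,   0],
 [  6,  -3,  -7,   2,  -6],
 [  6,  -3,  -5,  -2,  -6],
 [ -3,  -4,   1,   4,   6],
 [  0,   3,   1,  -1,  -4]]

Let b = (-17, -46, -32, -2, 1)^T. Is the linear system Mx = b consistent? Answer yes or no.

Row reduce the augmented matrix [M | b].
R2 ← R2 − (3)·R1: [0, 0, 2, -7, -6, 5]
R3 ← R3 − (3)·R1: [0, 0, 4, -11, -6, 19]
R4 ← R4 + (3/2)·R1: [0, -11/2, -7/2, 17/2, 6, -55/2]
Swap R2 ↔ R4
R5 ← R5 + (6/11)·R2: [0, 0, -10/11, 40/11, -8/11, -14]
R4 ← R4 − (1/2)·R3: [0, 0, 0, -3/2, -3, -9/2]
R5 ← R5 + (5/22)·R3: [0, 0, 0, 25/22, -23/11, -213/22]
R5 ← R5 + (25/33)·R4: [0, 0, 0, 0, -48/11, -144/11]
The echelon form has 5 nonzero rows, and every pivot lies in the first 5 columns, so rank(M) = rank([M|b]) = 5.
The system is consistent.

yes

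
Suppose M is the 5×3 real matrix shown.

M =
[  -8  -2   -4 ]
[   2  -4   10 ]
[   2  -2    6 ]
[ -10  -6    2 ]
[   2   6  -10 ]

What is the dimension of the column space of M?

2

Row reduce to echelon form.
R2 ← R2 + (1/4)·R1: [0, -9/2, 9]
R3 ← R3 + (1/4)·R1: [0, -5/2, 5]
R4 ← R4 − (5/4)·R1: [0, -7/2, 7]
R5 ← R5 + (1/4)·R1: [0, 11/2, -11]
R3 ← R3 − (5/9)·R2: [0, 0, 0]
R4 ← R4 − (7/9)·R2: [0, 0, 0]
R5 ← R5 + (11/9)·R2: [0, 0, 0]
Echelon form has 2 nonzero rows, so rank(M) = 2.
The column space has dimension equal to the rank: 2.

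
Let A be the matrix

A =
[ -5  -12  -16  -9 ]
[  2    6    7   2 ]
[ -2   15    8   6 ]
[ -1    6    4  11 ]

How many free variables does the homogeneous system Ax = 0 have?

Row reduce to echelon form.
R2 ← R2 + (2/5)·R1: [0, 6/5, 3/5, -8/5]
R3 ← R3 − (2/5)·R1: [0, 99/5, 72/5, 48/5]
R4 ← R4 − (1/5)·R1: [0, 42/5, 36/5, 64/5]
R3 ← R3 − (33/2)·R2: [0, 0, 9/2, 36]
R4 ← R4 − (7)·R2: [0, 0, 3, 24]
R4 ← R4 − (2/3)·R3: [0, 0, 0, 0]
3 nonzero rows, so rank(A) = 3.
A has 4 columns; by rank–nullity, nullity = 4 − 3 = 1.

1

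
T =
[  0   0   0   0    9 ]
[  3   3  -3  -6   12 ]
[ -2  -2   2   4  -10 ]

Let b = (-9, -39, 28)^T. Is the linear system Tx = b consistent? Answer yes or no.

yes

Row reduce the augmented matrix [T | b].
Swap R1 ↔ R2
R3 ← R3 + (2/3)·R1: [0, 0, 0, 0, -2, 2]
R3 ← R3 + (2/9)·R2: [0, 0, 0, 0, 0, 0]
The echelon form has 2 nonzero rows, and every pivot lies in the first 5 columns, so rank(T) = rank([T|b]) = 2.
The system is consistent.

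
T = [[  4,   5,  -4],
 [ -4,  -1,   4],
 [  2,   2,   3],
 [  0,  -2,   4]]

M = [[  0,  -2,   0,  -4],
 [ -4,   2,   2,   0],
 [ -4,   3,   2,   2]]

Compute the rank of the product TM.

First compute TM:
[[ -4, -10,   2, -24],
 [-12,  18,   6,  24],
 [-20,   9,  10,  -2],
 [ -8,   8,   4,   8]]
Now row reduce the product.
R2 ← R2 − (3)·R1: [0, 48, 0, 96]
R3 ← R3 − (5)·R1: [0, 59, 0, 118]
R4 ← R4 − (2)·R1: [0, 28, 0, 56]
R3 ← R3 − (59/48)·R2: [0, 0, 0, 0]
R4 ← R4 − (7/12)·R2: [0, 0, 0, 0]
2 nonzero rows, so rank(TM) = 2.

2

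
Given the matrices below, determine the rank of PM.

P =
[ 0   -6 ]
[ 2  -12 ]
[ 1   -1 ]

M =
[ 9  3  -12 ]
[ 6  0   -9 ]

First compute PM:
[[-36,   0,  54],
 [-54,   6,  84],
 [  3,   3,  -3]]
Now row reduce the product.
R2 ← R2 − (3/2)·R1: [0, 6, 3]
R3 ← R3 + (1/12)·R1: [0, 3, 3/2]
R3 ← R3 − (1/2)·R2: [0, 0, 0]
2 nonzero rows, so rank(PM) = 2.

2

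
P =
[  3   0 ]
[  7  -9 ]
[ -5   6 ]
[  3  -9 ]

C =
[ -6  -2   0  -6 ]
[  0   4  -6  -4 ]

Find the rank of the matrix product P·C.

2

First compute PC:
[[-18,  -6,   0, -18],
 [-42, -50,  54,  -6],
 [ 30,  34, -36,   6],
 [-18, -42,  54,  18]]
Now row reduce the product.
R2 ← R2 − (7/3)·R1: [0, -36, 54, 36]
R3 ← R3 + (5/3)·R1: [0, 24, -36, -24]
R4 ← R4 − R1: [0, -36, 54, 36]
R3 ← R3 + (2/3)·R2: [0, 0, 0, 0]
R4 ← R4 − R2: [0, 0, 0, 0]
2 nonzero rows, so rank(PC) = 2.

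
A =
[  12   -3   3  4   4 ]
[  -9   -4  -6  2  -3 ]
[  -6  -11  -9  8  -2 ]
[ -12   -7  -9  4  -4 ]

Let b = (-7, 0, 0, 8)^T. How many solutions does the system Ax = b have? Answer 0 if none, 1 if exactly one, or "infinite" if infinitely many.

0

Row reduce the augmented matrix [A | b].
R2 ← R2 + (3/4)·R1: [0, -25/4, -15/4, 5, 0, -21/4]
R3 ← R3 + (1/2)·R1: [0, -25/2, -15/2, 10, 0, -7/2]
R4 ← R4 + R1: [0, -10, -6, 8, 0, 1]
R3 ← R3 − (2)·R2: [0, 0, 0, 0, 0, 7]
R4 ← R4 − (8/5)·R2: [0, 0, 0, 0, 0, 47/5]
R4 ← R4 − (47/35)·R3: [0, 0, 0, 0, 0, 0]
The echelon form has 3 nonzero rows; the last pivot sits in the augmented column, so rank(A) = 2 but rank([A|b]) = 3.
Since the ranks differ, the system is inconsistent.
It has no solutions.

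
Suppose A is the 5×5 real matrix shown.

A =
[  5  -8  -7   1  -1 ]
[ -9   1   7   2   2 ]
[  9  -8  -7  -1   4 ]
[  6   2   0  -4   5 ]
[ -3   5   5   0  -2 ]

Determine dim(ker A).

0

Row reduce to echelon form.
R2 ← R2 + (9/5)·R1: [0, -67/5, -28/5, 19/5, 1/5]
R3 ← R3 − (9/5)·R1: [0, 32/5, 28/5, -14/5, 29/5]
R4 ← R4 − (6/5)·R1: [0, 58/5, 42/5, -26/5, 31/5]
R5 ← R5 + (3/5)·R1: [0, 1/5, 4/5, 3/5, -13/5]
R3 ← R3 + (32/67)·R2: [0, 0, 196/67, -66/67, 395/67]
R4 ← R4 + (58/67)·R2: [0, 0, 238/67, -128/67, 427/67]
R5 ← R5 + (1/67)·R2: [0, 0, 48/67, 44/67, -174/67]
R4 ← R4 − (17/14)·R3: [0, 0, 0, -5/7, -11/14]
R5 ← R5 − (12/49)·R3: [0, 0, 0, 44/49, -198/49]
R5 ← R5 + (44/35)·R4: [0, 0, 0, 0, -176/35]
5 nonzero rows, so rank(A) = 5.
A has 5 columns; by rank–nullity, nullity = 5 − 5 = 0.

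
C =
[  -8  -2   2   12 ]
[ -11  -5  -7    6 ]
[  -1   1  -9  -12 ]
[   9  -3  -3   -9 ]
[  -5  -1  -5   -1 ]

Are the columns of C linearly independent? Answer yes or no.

no

Row reduce C to echelon form.
R2 ← R2 − (11/8)·R1: [0, -9/4, -39/4, -21/2]
R3 ← R3 − (1/8)·R1: [0, 5/4, -37/4, -27/2]
R4 ← R4 + (9/8)·R1: [0, -21/4, -3/4, 9/2]
R5 ← R5 − (5/8)·R1: [0, 1/4, -25/4, -17/2]
R3 ← R3 + (5/9)·R2: [0, 0, -44/3, -58/3]
R4 ← R4 − (7/3)·R2: [0, 0, 22, 29]
R5 ← R5 + (1/9)·R2: [0, 0, -22/3, -29/3]
R4 ← R4 + (3/2)·R3: [0, 0, 0, 0]
R5 ← R5 − (1/2)·R3: [0, 0, 0, 0]
3 pivots among 4 columns.
Only 3 < 4 pivot columns, so the columns are linearly dependent.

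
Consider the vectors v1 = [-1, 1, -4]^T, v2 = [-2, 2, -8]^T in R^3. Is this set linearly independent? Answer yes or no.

no

Form the matrix with these vectors as rows and row reduce.
R2 ← R2 − (2)·R1: [0, 0, 0]
1 nonzero row, so the 2 vectors span a space of dimension 1.
Since 1 < 2, the vectors are linearly dependent.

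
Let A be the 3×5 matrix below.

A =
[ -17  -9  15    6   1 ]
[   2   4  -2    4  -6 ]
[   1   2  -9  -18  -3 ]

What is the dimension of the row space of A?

Row reduce to echelon form.
R2 ← R2 + (2/17)·R1: [0, 50/17, -4/17, 80/17, -100/17]
R3 ← R3 + (1/17)·R1: [0, 25/17, -138/17, -300/17, -50/17]
R3 ← R3 − (1/2)·R2: [0, 0, -8, -20, 0]
Echelon form has 3 nonzero rows, so rank(A) = 3.
The row space has dimension equal to the rank: 3.

3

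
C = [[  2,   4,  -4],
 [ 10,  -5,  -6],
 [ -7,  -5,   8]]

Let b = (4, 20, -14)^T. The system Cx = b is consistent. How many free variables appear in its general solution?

0

Row reduce the augmented matrix [C | b].
R2 ← R2 − (5)·R1: [0, -25, 14, 0]
R3 ← R3 + (7/2)·R1: [0, 9, -6, 0]
R3 ← R3 + (9/25)·R2: [0, 0, -24/25, 0]
The echelon form has 3 nonzero rows, and every pivot lies in the first 3 columns, so rank(C) = rank([C|b]) = 3.
The system is consistent.
Free variables = (unknowns) − (rank) = 3 − 3 = 0.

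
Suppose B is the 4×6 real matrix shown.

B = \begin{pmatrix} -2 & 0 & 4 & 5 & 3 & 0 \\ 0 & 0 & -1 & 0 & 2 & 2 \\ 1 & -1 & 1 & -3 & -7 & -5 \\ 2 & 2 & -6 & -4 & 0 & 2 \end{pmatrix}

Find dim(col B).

3

Row reduce to echelon form.
R3 ← R3 + (1/2)·R1: [0, -1, 3, -1/2, -11/2, -5]
R4 ← R4 + R1: [0, 2, -2, 1, 3, 2]
Swap R2 ↔ R3
R4 ← R4 + (2)·R2: [0, 0, 4, 0, -8, -8]
R4 ← R4 + (4)·R3: [0, 0, 0, 0, 0, 0]
Echelon form has 3 nonzero rows, so rank(B) = 3.
The column space has dimension equal to the rank: 3.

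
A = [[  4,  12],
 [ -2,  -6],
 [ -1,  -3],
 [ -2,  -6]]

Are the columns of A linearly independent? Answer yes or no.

no

Row reduce A to echelon form.
R2 ← R2 + (1/2)·R1: [0, 0]
R3 ← R3 + (1/4)·R1: [0, 0]
R4 ← R4 + (1/2)·R1: [0, 0]
1 pivot among 2 columns.
Only 1 < 2 pivot columns, so the columns are linearly dependent.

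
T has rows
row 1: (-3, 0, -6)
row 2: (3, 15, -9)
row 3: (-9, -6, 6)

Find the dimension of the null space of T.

Row reduce to echelon form.
R2 ← R2 + R1: [0, 15, -15]
R3 ← R3 − (3)·R1: [0, -6, 24]
R3 ← R3 + (2/5)·R2: [0, 0, 18]
3 nonzero rows, so rank(T) = 3.
T has 3 columns; by rank–nullity, nullity = 3 − 3 = 0.

0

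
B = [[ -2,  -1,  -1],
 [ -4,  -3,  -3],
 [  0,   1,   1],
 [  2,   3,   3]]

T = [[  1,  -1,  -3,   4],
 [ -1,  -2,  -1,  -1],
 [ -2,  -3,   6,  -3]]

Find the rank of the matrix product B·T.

First compute BT:
[[  1,   7,   1,  -4],
 [  5,  19,  -3,  -4],
 [ -3,  -5,   5,  -4],
 [ -7, -17,   9,  -4]]
Now row reduce the product.
R2 ← R2 − (5)·R1: [0, -16, -8, 16]
R3 ← R3 + (3)·R1: [0, 16, 8, -16]
R4 ← R4 + (7)·R1: [0, 32, 16, -32]
R3 ← R3 + R2: [0, 0, 0, 0]
R4 ← R4 + (2)·R2: [0, 0, 0, 0]
2 nonzero rows, so rank(BT) = 2.

2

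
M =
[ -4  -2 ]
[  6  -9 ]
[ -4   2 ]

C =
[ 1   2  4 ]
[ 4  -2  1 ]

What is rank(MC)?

First compute MC:
[[-12,  -4, -18],
 [-30,  30,  15],
 [  4, -12, -14]]
Now row reduce the product.
R2 ← R2 − (5/2)·R1: [0, 40, 60]
R3 ← R3 + (1/3)·R1: [0, -40/3, -20]
R3 ← R3 + (1/3)·R2: [0, 0, 0]
2 nonzero rows, so rank(MC) = 2.

2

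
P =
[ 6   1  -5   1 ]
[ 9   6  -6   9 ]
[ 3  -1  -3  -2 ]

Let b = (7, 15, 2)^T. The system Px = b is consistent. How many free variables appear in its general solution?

2

Row reduce the augmented matrix [P | b].
R2 ← R2 − (3/2)·R1: [0, 9/2, 3/2, 15/2, 9/2]
R3 ← R3 − (1/2)·R1: [0, -3/2, -1/2, -5/2, -3/2]
R3 ← R3 + (1/3)·R2: [0, 0, 0, 0, 0]
The echelon form has 2 nonzero rows, and every pivot lies in the first 4 columns, so rank(P) = rank([P|b]) = 2.
The system is consistent.
Free variables = (unknowns) − (rank) = 4 − 2 = 2.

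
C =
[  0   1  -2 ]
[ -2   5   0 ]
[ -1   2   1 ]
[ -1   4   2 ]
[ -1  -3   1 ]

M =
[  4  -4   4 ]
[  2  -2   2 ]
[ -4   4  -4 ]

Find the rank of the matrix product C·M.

1

First compute CM:
[[ 10, -10,  10],
 [  2,  -2,   2],
 [ -4,   4,  -4],
 [ -4,   4,  -4],
 [-14,  14, -14]]
Now row reduce the product.
R2 ← R2 − (1/5)·R1: [0, 0, 0]
R3 ← R3 + (2/5)·R1: [0, 0, 0]
R4 ← R4 + (2/5)·R1: [0, 0, 0]
R5 ← R5 + (7/5)·R1: [0, 0, 0]
1 nonzero row, so rank(CM) = 1.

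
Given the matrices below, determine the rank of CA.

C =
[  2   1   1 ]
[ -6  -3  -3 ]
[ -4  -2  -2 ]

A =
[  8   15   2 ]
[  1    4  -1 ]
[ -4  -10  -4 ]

1

First compute CA:
[[ 13,  24,  -1],
 [-39, -72,   3],
 [-26, -48,   2]]
Now row reduce the product.
R2 ← R2 + (3)·R1: [0, 0, 0]
R3 ← R3 + (2)·R1: [0, 0, 0]
1 nonzero row, so rank(CA) = 1.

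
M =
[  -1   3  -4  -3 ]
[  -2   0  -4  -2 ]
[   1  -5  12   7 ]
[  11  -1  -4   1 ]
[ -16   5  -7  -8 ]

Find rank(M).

3

Row reduce to echelon form.
R2 ← R2 − (2)·R1: [0, -6, 4, 4]
R3 ← R3 + R1: [0, -2, 8, 4]
R4 ← R4 + (11)·R1: [0, 32, -48, -32]
R5 ← R5 − (16)·R1: [0, -43, 57, 40]
R3 ← R3 − (1/3)·R2: [0, 0, 20/3, 8/3]
R4 ← R4 + (16/3)·R2: [0, 0, -80/3, -32/3]
R5 ← R5 − (43/6)·R2: [0, 0, 85/3, 34/3]
R4 ← R4 + (4)·R3: [0, 0, 0, 0]
R5 ← R5 − (17/4)·R3: [0, 0, 0, 0]
Echelon form has 3 nonzero rows, so rank(M) = 3.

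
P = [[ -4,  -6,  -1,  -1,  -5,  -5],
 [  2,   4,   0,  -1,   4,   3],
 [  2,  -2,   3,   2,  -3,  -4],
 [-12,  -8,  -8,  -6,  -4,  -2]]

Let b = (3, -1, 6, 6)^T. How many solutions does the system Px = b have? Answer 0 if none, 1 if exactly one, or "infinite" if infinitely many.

0

Row reduce the augmented matrix [P | b].
R2 ← R2 + (1/2)·R1: [0, 1, -1/2, -3/2, 3/2, 1/2, 1/2]
R3 ← R3 + (1/2)·R1: [0, -5, 5/2, 3/2, -11/2, -13/2, 15/2]
R4 ← R4 − (3)·R1: [0, 10, -5, -3, 11, 13, -3]
R3 ← R3 + (5)·R2: [0, 0, 0, -6, 2, -4, 10]
R4 ← R4 − (10)·R2: [0, 0, 0, 12, -4, 8, -8]
R4 ← R4 + (2)·R3: [0, 0, 0, 0, 0, 0, 12]
The echelon form has 4 nonzero rows; the last pivot sits in the augmented column, so rank(P) = 3 but rank([P|b]) = 4.
Since the ranks differ, the system is inconsistent.
It has no solutions.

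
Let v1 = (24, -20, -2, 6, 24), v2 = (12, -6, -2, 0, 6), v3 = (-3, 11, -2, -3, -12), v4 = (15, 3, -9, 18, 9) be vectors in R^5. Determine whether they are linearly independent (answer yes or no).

yes

Form the matrix with these vectors as rows and row reduce.
R2 ← R2 − (1/2)·R1: [0, 4, -1, -3, -6]
R3 ← R3 + (1/8)·R1: [0, 17/2, -9/4, -9/4, -9]
R4 ← R4 − (5/8)·R1: [0, 31/2, -31/4, 57/4, -6]
R3 ← R3 − (17/8)·R2: [0, 0, -1/8, 33/8, 15/4]
R4 ← R4 − (31/8)·R2: [0, 0, -31/8, 207/8, 69/4]
R4 ← R4 − (31)·R3: [0, 0, 0, -102, -99]
4 nonzero rows, so the 4 vectors span a space of dimension 4.
Since 4 = 4, the vectors are linearly independent.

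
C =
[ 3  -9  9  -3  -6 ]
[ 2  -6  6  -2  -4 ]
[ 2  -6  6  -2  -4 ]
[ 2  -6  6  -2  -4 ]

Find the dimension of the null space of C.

4

Row reduce to echelon form.
R2 ← R2 − (2/3)·R1: [0, 0, 0, 0, 0]
R3 ← R3 − (2/3)·R1: [0, 0, 0, 0, 0]
R4 ← R4 − (2/3)·R1: [0, 0, 0, 0, 0]
1 nonzero row, so rank(C) = 1.
C has 5 columns; by rank–nullity, nullity = 5 − 1 = 4.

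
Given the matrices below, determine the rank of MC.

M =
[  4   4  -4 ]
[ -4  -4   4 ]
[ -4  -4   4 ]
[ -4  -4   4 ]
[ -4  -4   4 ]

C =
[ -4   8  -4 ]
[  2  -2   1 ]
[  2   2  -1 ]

First compute MC:
[[-16,  16,  -8],
 [ 16, -16,   8],
 [ 16, -16,   8],
 [ 16, -16,   8],
 [ 16, -16,   8]]
Now row reduce the product.
R2 ← R2 + R1: [0, 0, 0]
R3 ← R3 + R1: [0, 0, 0]
R4 ← R4 + R1: [0, 0, 0]
R5 ← R5 + R1: [0, 0, 0]
1 nonzero row, so rank(MC) = 1.

1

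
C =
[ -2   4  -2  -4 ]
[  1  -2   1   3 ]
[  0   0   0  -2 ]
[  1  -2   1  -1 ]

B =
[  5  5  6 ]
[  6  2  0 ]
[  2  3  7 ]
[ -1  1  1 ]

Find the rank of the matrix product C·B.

First compute CB:
[[ 14, -12, -30],
 [ -8,   7,  16],
 [  2,  -2,  -2],
 [ -4,   3,  12]]
Now row reduce the product.
R2 ← R2 + (4/7)·R1: [0, 1/7, -8/7]
R3 ← R3 − (1/7)·R1: [0, -2/7, 16/7]
R4 ← R4 + (2/7)·R1: [0, -3/7, 24/7]
R3 ← R3 + (2)·R2: [0, 0, 0]
R4 ← R4 + (3)·R2: [0, 0, 0]
2 nonzero rows, so rank(CB) = 2.

2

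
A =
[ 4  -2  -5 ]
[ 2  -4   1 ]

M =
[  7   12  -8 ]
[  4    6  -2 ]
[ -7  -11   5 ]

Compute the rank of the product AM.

2

First compute AM:
[[ 55,  91, -53],
 [ -9, -11,  -3]]
Now row reduce the product.
R2 ← R2 + (9/55)·R1: [0, 214/55, -642/55]
2 nonzero rows, so rank(AM) = 2.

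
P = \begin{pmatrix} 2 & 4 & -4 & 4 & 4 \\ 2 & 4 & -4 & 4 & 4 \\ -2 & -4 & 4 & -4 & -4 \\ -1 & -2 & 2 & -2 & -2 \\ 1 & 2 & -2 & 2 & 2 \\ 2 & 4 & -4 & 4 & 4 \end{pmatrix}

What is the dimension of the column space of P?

1

Row reduce to echelon form.
R2 ← R2 − R1: [0, 0, 0, 0, 0]
R3 ← R3 + R1: [0, 0, 0, 0, 0]
R4 ← R4 + (1/2)·R1: [0, 0, 0, 0, 0]
R5 ← R5 − (1/2)·R1: [0, 0, 0, 0, 0]
R6 ← R6 − R1: [0, 0, 0, 0, 0]
Echelon form has 1 nonzero row, so rank(P) = 1.
The column space has dimension equal to the rank: 1.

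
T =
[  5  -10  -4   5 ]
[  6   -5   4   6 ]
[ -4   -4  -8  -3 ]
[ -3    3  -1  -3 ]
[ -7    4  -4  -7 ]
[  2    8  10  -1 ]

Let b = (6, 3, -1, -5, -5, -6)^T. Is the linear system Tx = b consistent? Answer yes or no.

Row reduce the augmented matrix [T | b].
R2 ← R2 − (6/5)·R1: [0, 7, 44/5, 0, -21/5]
R3 ← R3 + (4/5)·R1: [0, -12, -56/5, 1, 19/5]
R4 ← R4 + (3/5)·R1: [0, -3, -17/5, 0, -7/5]
R5 ← R5 + (7/5)·R1: [0, -10, -48/5, 0, 17/5]
R6 ← R6 − (2/5)·R1: [0, 12, 58/5, -3, -42/5]
R3 ← R3 + (12/7)·R2: [0, 0, 136/35, 1, -17/5]
R4 ← R4 + (3/7)·R2: [0, 0, 13/35, 0, -16/5]
R5 ← R5 + (10/7)·R2: [0, 0, 104/35, 0, -13/5]
R6 ← R6 − (12/7)·R2: [0, 0, -122/35, -3, -6/5]
R4 ← R4 − (13/136)·R3: [0, 0, 0, -13/136, -23/8]
R5 ← R5 − (13/17)·R3: [0, 0, 0, -13/17, 0]
R6 ← R6 + (61/68)·R3: [0, 0, 0, -143/68, -17/4]
R5 ← R5 − (8)·R4: [0, 0, 0, 0, 23]
R6 ← R6 − (22)·R4: [0, 0, 0, 0, 59]
R6 ← R6 − (59/23)·R5: [0, 0, 0, 0, 0]
The echelon form has 5 nonzero rows; the last pivot sits in the augmented column, so rank(T) = 4 but rank([T|b]) = 5.
Since the ranks differ, the system is inconsistent.

no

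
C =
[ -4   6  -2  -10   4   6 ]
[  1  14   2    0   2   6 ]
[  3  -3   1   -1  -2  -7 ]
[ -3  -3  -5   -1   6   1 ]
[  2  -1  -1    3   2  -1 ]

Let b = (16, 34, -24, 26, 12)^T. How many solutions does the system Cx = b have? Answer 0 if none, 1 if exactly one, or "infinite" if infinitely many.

Row reduce the augmented matrix [C | b].
R2 ← R2 + (1/4)·R1: [0, 31/2, 3/2, -5/2, 3, 15/2, 38]
R3 ← R3 + (3/4)·R1: [0, 3/2, -1/2, -17/2, 1, -5/2, -12]
R4 ← R4 − (3/4)·R1: [0, -15/2, -7/2, 13/2, 3, -7/2, 14]
R5 ← R5 + (1/2)·R1: [0, 2, -2, -2, 4, 2, 20]
R3 ← R3 − (3/31)·R2: [0, 0, -20/31, -256/31, 22/31, -100/31, -486/31]
R4 ← R4 + (15/31)·R2: [0, 0, -86/31, 164/31, 138/31, 4/31, 1004/31]
R5 ← R5 − (4/31)·R2: [0, 0, -68/31, -52/31, 112/31, 32/31, 468/31]
R4 ← R4 − (43/10)·R3: [0, 0, 0, 204/5, 7/5, 14, 499/5]
R5 ← R5 − (17/5)·R3: [0, 0, 0, 132/5, 6/5, 12, 342/5]
R5 ← R5 − (11/17)·R4: [0, 0, 0, 0, 5/17, 50/17, 65/17]
The echelon form has 5 nonzero rows, and every pivot lies in the first 6 columns, so rank(C) = rank([C|b]) = 5.
The system is consistent.
rank = 5 < 6 unknowns, so there are infinitely many solutions.

infinite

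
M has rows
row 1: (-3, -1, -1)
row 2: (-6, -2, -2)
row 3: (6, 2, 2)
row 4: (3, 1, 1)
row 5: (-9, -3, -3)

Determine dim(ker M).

2

Row reduce to echelon form.
R2 ← R2 − (2)·R1: [0, 0, 0]
R3 ← R3 + (2)·R1: [0, 0, 0]
R4 ← R4 + R1: [0, 0, 0]
R5 ← R5 − (3)·R1: [0, 0, 0]
1 nonzero row, so rank(M) = 1.
M has 3 columns; by rank–nullity, nullity = 3 − 1 = 2.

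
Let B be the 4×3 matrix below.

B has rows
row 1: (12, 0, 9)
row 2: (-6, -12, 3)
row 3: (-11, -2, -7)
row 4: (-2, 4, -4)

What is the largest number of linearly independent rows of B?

2

Row reduce to echelon form.
R2 ← R2 + (1/2)·R1: [0, -12, 15/2]
R3 ← R3 + (11/12)·R1: [0, -2, 5/4]
R4 ← R4 + (1/6)·R1: [0, 4, -5/2]
R3 ← R3 − (1/6)·R2: [0, 0, 0]
R4 ← R4 + (1/3)·R2: [0, 0, 0]
Echelon form has 2 nonzero rows, so rank(B) = 2.
The rank gives the maximum number of linearly independent rows: 2.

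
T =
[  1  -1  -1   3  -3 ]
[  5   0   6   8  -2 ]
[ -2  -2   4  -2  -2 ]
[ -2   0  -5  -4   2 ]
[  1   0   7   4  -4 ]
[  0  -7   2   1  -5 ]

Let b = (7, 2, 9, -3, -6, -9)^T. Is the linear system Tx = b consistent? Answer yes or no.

no

Row reduce the augmented matrix [T | b].
R2 ← R2 − (5)·R1: [0, 5, 11, -7, 13, -33]
R3 ← R3 + (2)·R1: [0, -4, 2, 4, -8, 23]
R4 ← R4 + (2)·R1: [0, -2, -7, 2, -4, 11]
R5 ← R5 − R1: [0, 1, 8, 1, -1, -13]
R3 ← R3 + (4/5)·R2: [0, 0, 54/5, -8/5, 12/5, -17/5]
R4 ← R4 + (2/5)·R2: [0, 0, -13/5, -4/5, 6/5, -11/5]
R5 ← R5 − (1/5)·R2: [0, 0, 29/5, 12/5, -18/5, -32/5]
R6 ← R6 + (7/5)·R2: [0, 0, 87/5, -44/5, 66/5, -276/5]
R4 ← R4 + (13/54)·R3: [0, 0, 0, -32/27, 16/9, -163/54]
R5 ← R5 − (29/54)·R3: [0, 0, 0, 88/27, -44/9, -247/54]
R6 ← R6 − (29/18)·R3: [0, 0, 0, -56/9, 28/3, -895/18]
R5 ← R5 + (11/4)·R4: [0, 0, 0, 0, 0, -103/8]
R6 ← R6 − (21/4)·R4: [0, 0, 0, 0, 0, -271/8]
R6 ← R6 − (271/103)·R5: [0, 0, 0, 0, 0, 0]
The echelon form has 5 nonzero rows; the last pivot sits in the augmented column, so rank(T) = 4 but rank([T|b]) = 5.
Since the ranks differ, the system is inconsistent.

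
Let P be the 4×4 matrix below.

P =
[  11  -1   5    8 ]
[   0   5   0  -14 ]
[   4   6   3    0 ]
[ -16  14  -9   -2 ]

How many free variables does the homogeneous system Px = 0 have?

Row reduce to echelon form.
R3 ← R3 − (4/11)·R1: [0, 70/11, 13/11, -32/11]
R4 ← R4 + (16/11)·R1: [0, 138/11, -19/11, 106/11]
R3 ← R3 − (14/11)·R2: [0, 0, 13/11, 164/11]
R4 ← R4 − (138/55)·R2: [0, 0, -19/11, 2462/55]
R4 ← R4 + (19/13)·R3: [0, 0, 0, 4326/65]
4 nonzero rows, so rank(P) = 4.
P has 4 columns; by rank–nullity, nullity = 4 − 4 = 0.

0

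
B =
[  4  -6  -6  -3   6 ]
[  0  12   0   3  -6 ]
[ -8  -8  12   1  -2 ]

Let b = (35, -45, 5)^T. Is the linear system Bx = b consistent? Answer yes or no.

Row reduce the augmented matrix [B | b].
R3 ← R3 + (2)·R1: [0, -20, 0, -5, 10, 75]
R3 ← R3 + (5/3)·R2: [0, 0, 0, 0, 0, 0]
The echelon form has 2 nonzero rows, and every pivot lies in the first 5 columns, so rank(B) = rank([B|b]) = 2.
The system is consistent.

yes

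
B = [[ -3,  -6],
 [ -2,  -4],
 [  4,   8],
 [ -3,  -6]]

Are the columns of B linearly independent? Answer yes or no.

Row reduce B to echelon form.
R2 ← R2 − (2/3)·R1: [0, 0]
R3 ← R3 + (4/3)·R1: [0, 0]
R4 ← R4 − R1: [0, 0]
1 pivot among 2 columns.
Only 1 < 2 pivot columns, so the columns are linearly dependent.

no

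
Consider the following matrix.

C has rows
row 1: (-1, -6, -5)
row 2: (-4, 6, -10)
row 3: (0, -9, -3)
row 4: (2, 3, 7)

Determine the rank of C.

Row reduce to echelon form.
R2 ← R2 − (4)·R1: [0, 30, 10]
R4 ← R4 + (2)·R1: [0, -9, -3]
R3 ← R3 + (3/10)·R2: [0, 0, 0]
R4 ← R4 + (3/10)·R2: [0, 0, 0]
Echelon form has 2 nonzero rows, so rank(C) = 2.

2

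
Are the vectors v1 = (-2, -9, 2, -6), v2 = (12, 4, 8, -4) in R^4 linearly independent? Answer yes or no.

yes

Form the matrix with these vectors as rows and row reduce.
R2 ← R2 + (6)·R1: [0, -50, 20, -40]
2 nonzero rows, so the 2 vectors span a space of dimension 2.
Since 2 = 2, the vectors are linearly independent.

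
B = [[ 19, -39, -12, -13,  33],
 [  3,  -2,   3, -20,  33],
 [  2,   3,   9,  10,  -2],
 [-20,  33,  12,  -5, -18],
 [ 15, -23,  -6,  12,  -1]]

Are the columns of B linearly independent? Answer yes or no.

yes

Row reduce B to echelon form.
R2 ← R2 − (3/19)·R1: [0, 79/19, 93/19, -341/19, 528/19]
R3 ← R3 − (2/19)·R1: [0, 135/19, 195/19, 216/19, -104/19]
R4 ← R4 + (20/19)·R1: [0, -153/19, -12/19, -355/19, 318/19]
R5 ← R5 − (15/19)·R1: [0, 148/19, 66/19, 423/19, -514/19]
R3 ← R3 − (135/79)·R2: [0, 0, 150/79, 3321/79, -4184/79]
R4 ← R4 + (153/79)·R2: [0, 0, 699/79, -4222/79, 5574/79]
R5 ← R5 − (148/79)·R2: [0, 0, -450/79, 4415/79, -6250/79]
R4 ← R4 − (233/50)·R3: [0, 0, 0, -12467/50, 7934/25]
R5 ← R5 + (3)·R3: [0, 0, 0, 182, -238]
R5 ← R5 + (100/137)·R4: [0, 0, 0, 0, -870/137]
5 pivots among 5 columns.
Every column is a pivot column, so the columns are linearly independent.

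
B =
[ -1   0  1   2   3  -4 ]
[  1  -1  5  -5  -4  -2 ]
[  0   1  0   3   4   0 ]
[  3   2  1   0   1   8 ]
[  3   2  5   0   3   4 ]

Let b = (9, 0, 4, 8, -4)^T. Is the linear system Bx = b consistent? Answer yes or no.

Row reduce the augmented matrix [B | b].
R2 ← R2 + R1: [0, -1, 6, -3, -1, -6, 9]
R4 ← R4 + (3)·R1: [0, 2, 4, 6, 10, -4, 35]
R5 ← R5 + (3)·R1: [0, 2, 8, 6, 12, -8, 23]
R3 ← R3 + R2: [0, 0, 6, 0, 3, -6, 13]
R4 ← R4 + (2)·R2: [0, 0, 16, 0, 8, -16, 53]
R5 ← R5 + (2)·R2: [0, 0, 20, 0, 10, -20, 41]
R4 ← R4 − (8/3)·R3: [0, 0, 0, 0, 0, 0, 55/3]
R5 ← R5 − (10/3)·R3: [0, 0, 0, 0, 0, 0, -7/3]
R5 ← R5 + (7/55)·R4: [0, 0, 0, 0, 0, 0, 0]
The echelon form has 4 nonzero rows; the last pivot sits in the augmented column, so rank(B) = 3 but rank([B|b]) = 4.
Since the ranks differ, the system is inconsistent.

no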